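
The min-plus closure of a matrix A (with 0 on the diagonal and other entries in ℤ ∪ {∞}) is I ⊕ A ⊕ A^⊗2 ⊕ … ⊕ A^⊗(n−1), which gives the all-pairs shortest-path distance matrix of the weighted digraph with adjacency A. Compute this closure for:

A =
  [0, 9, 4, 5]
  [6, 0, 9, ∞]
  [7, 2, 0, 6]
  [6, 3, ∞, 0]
Closure =
  [0, 6, 4, 5]
  [6, 0, 9, 11]
  [7, 2, 0, 6]
  [6, 3, 10, 0]

This is the Floyd-Warshall all-pairs shortest-path computation. For each intermediate vertex k = 0, 1, …, 3, update dist[i][j] ← min(dist[i][j], dist[i][k] + dist[k][j]). The final matrix gives, for each (i, j), the minimum total weight of any directed path from i to j (possibly empty when i = j).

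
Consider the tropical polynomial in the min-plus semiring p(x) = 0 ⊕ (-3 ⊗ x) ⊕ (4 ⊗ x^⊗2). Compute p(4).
p(4) = 0

A tropical monomial a ⊗ x^⊗i evaluates to a + i · x. Evaluating each term at x = 4:
  Term 0 contributes 0 + 0 · 4 = 0
  Term 1 contributes -3 + 1 · 4 = 1
  Term 2 contributes 4 + 2 · 4 = 12
p(4) = ⊕ of these = min[0, 1, 12] = 0.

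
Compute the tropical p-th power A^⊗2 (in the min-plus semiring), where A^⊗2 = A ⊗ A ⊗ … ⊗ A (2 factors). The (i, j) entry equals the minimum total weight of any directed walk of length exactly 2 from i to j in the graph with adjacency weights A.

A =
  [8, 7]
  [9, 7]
A^⊗2 =
  [16, 14]
  [16, 14]

Each entry (A^⊗2)_ij equals the minimum over all length-2 walks i = v_0 → v_1 → … → v_2 = j of Σ_t A[v_t][v_{t+1}]. For example, for (i, j) = (0, 1) we minimise over 2 possible intermediate vertex sequences; the minimum is 14, attained along the walk 0 → 1 → 1.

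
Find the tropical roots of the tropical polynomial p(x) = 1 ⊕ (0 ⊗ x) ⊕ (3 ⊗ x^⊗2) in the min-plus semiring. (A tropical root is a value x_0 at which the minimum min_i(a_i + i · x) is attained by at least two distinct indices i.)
Roots: {-3, 1}

Each tropical root is a break point of the lower envelope of the lines y = a_i + i · x (there are 3 lines, with slopes 0, 1, ..., 2). Only the lines that attain the minimum somewhere contribute to roots; other lines are dominated. Here the surviving (envelope) indices are i = 2, i = 1, i = 0.
Intersections between consecutive envelope lines give the roots: for adjacent envelope indices i < j the intersection is x = (a_i − a_j) / (j − i). Reading off the sorted break points: {-3, 1}.
Verification: at each break x_0, at least two indices attain the minimum of min_i(a_i + i · x_0).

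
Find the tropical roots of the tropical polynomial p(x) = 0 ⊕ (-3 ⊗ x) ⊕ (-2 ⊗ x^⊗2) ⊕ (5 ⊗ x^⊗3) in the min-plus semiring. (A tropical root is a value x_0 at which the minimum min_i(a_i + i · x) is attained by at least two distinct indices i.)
Roots: {-7, -1, 3}

Each tropical root is a break point of the lower envelope of the lines y = a_i + i · x (there are 4 lines, with slopes 0, 1, ..., 3). Only the lines that attain the minimum somewhere contribute to roots; other lines are dominated. Here the surviving (envelope) indices are i = 3, i = 2, i = 1, i = 0.
Intersections between consecutive envelope lines give the roots: for adjacent envelope indices i < j the intersection is x = (a_i − a_j) / (j − i). Reading off the sorted break points: {-7, -1, 3}.
Verification: at each break x_0, at least two indices attain the minimum of min_i(a_i + i · x_0).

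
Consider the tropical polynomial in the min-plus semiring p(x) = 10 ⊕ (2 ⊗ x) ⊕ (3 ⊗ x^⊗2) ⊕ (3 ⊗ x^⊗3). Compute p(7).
p(7) = 9

A tropical monomial a ⊗ x^⊗i evaluates to a + i · x. Evaluating each term at x = 7:
  Term 0 contributes 10 + 0 · 7 = 10
  Term 1 contributes 2 + 1 · 7 = 9
  Term 2 contributes 3 + 2 · 7 = 17
  Term 3 contributes 3 + 3 · 7 = 24
p(7) = ⊕ of these = min[10, 9, 17, 24] = 9.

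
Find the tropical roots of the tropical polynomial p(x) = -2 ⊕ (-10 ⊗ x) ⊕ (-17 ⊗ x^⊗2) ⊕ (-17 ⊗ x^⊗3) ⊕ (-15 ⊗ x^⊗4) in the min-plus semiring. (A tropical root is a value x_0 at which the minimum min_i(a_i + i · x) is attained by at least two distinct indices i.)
Roots: {-2, 0, 7, 8}

Each tropical root is a break point of the lower envelope of the lines y = a_i + i · x (there are 5 lines, with slopes 0, 1, ..., 4). Only the lines that attain the minimum somewhere contribute to roots; other lines are dominated. Here the surviving (envelope) indices are i = 4, i = 3, i = 2, i = 1, i = 0.
Intersections between consecutive envelope lines give the roots: for adjacent envelope indices i < j the intersection is x = (a_i − a_j) / (j − i). Reading off the sorted break points: {-2, 0, 7, 8}.
Verification: at each break x_0, at least two indices attain the minimum of min_i(a_i + i · x_0).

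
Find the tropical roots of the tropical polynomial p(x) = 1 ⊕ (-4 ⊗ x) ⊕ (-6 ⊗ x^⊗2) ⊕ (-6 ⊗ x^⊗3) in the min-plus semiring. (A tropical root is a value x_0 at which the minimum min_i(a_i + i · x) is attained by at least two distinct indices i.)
Roots: {0, 2, 5}

Each tropical root is a break point of the lower envelope of the lines y = a_i + i · x (there are 4 lines, with slopes 0, 1, ..., 3). Only the lines that attain the minimum somewhere contribute to roots; other lines are dominated. Here the surviving (envelope) indices are i = 3, i = 2, i = 1, i = 0.
Intersections between consecutive envelope lines give the roots: for adjacent envelope indices i < j the intersection is x = (a_i − a_j) / (j − i). Reading off the sorted break points: {0, 2, 5}.
Verification: at each break x_0, at least two indices attain the minimum of min_i(a_i + i · x_0).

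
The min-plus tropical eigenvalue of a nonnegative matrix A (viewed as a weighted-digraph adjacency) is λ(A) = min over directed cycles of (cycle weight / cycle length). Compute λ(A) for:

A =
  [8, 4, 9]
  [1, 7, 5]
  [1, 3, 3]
λ(A) = 5/2

Enumerate directed cycles and compute their means (weight / length). Sample:
  cycle 0 → 0: weight = 8, length = 1, mean = 8/1 ≈ 8.000
  cycle 1 → 1: weight = 7, length = 1, mean = 7/1 ≈ 7.000
  cycle 2 → 2: weight = 3, length = 1, mean = 3/1 ≈ 3.000
  cycle 0 → 1 → 0: weight = 5, length = 2, mean = 5/2 ≈ 2.500
  cycle 0 → 2 → 0: weight = 10, length = 2, mean = 10/2 ≈ 5.000
  cycle 1 → 0 → 1: weight = 5, length = 2, mean = 5/2 ≈ 2.500
Minimum mean = 2.500, attained e.g. along the cycle 0 → 1 → 0 with weight 5 and length 2. So λ(A) = 5/2 = 5/2.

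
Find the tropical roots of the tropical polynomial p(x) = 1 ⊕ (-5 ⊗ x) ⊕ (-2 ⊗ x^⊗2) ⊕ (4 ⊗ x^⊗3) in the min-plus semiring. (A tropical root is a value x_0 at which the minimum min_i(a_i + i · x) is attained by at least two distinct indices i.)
Roots: {-6, -3, 6}

Each tropical root is a break point of the lower envelope of the lines y = a_i + i · x (there are 4 lines, with slopes 0, 1, ..., 3). Only the lines that attain the minimum somewhere contribute to roots; other lines are dominated. Here the surviving (envelope) indices are i = 3, i = 2, i = 1, i = 0.
Intersections between consecutive envelope lines give the roots: for adjacent envelope indices i < j the intersection is x = (a_i − a_j) / (j − i). Reading off the sorted break points: {-6, -3, 6}.
Verification: at each break x_0, at least two indices attain the minimum of min_i(a_i + i · x_0).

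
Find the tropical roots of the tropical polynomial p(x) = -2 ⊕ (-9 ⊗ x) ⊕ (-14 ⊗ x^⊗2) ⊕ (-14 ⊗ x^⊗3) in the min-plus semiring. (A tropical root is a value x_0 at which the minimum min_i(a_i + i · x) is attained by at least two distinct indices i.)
Roots: {0, 5, 7}

Each tropical root is a break point of the lower envelope of the lines y = a_i + i · x (there are 4 lines, with slopes 0, 1, ..., 3). Only the lines that attain the minimum somewhere contribute to roots; other lines are dominated. Here the surviving (envelope) indices are i = 3, i = 2, i = 1, i = 0.
Intersections between consecutive envelope lines give the roots: for adjacent envelope indices i < j the intersection is x = (a_i − a_j) / (j − i). Reading off the sorted break points: {0, 5, 7}.
Verification: at each break x_0, at least two indices attain the minimum of min_i(a_i + i · x_0).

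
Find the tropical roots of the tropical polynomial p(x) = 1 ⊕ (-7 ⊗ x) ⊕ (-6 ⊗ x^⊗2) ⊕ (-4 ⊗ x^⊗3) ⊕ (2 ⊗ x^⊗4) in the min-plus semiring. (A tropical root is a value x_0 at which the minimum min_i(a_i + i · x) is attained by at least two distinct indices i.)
Roots: {-6, -2, -1, 8}

Each tropical root is a break point of the lower envelope of the lines y = a_i + i · x (there are 5 lines, with slopes 0, 1, ..., 4). Only the lines that attain the minimum somewhere contribute to roots; other lines are dominated. Here the surviving (envelope) indices are i = 4, i = 3, i = 2, i = 1, i = 0.
Intersections between consecutive envelope lines give the roots: for adjacent envelope indices i < j the intersection is x = (a_i − a_j) / (j − i). Reading off the sorted break points: {-6, -2, -1, 8}.
Verification: at each break x_0, at least two indices attain the minimum of min_i(a_i + i · x_0).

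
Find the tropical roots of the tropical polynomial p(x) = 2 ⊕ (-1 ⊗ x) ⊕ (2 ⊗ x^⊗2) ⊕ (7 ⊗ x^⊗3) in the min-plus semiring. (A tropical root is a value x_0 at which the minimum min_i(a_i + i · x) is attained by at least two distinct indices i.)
Roots: {-5, -3, 3}

Each tropical root is a break point of the lower envelope of the lines y = a_i + i · x (there are 4 lines, with slopes 0, 1, ..., 3). Only the lines that attain the minimum somewhere contribute to roots; other lines are dominated. Here the surviving (envelope) indices are i = 3, i = 2, i = 1, i = 0.
Intersections between consecutive envelope lines give the roots: for adjacent envelope indices i < j the intersection is x = (a_i − a_j) / (j − i). Reading off the sorted break points: {-5, -3, 3}.
Verification: at each break x_0, at least two indices attain the minimum of min_i(a_i + i · x_0).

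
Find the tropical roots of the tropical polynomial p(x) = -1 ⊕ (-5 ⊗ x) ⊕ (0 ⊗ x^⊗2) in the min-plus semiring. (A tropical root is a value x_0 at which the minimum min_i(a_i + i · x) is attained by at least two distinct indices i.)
Roots: {-5, 4}

Each tropical root is a break point of the lower envelope of the lines y = a_i + i · x (there are 3 lines, with slopes 0, 1, ..., 2). Only the lines that attain the minimum somewhere contribute to roots; other lines are dominated. Here the surviving (envelope) indices are i = 2, i = 1, i = 0.
Intersections between consecutive envelope lines give the roots: for adjacent envelope indices i < j the intersection is x = (a_i − a_j) / (j − i). Reading off the sorted break points: {-5, 4}.
Verification: at each break x_0, at least two indices attain the minimum of min_i(a_i + i · x_0).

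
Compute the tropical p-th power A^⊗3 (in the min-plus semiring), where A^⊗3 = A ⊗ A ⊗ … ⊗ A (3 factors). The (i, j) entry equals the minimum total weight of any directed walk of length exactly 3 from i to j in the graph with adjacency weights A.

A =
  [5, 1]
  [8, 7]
A^⊗3 =
  [14, 10]
  [17, 14]

Each entry (A^⊗3)_ij equals the minimum over all length-3 walks i = v_0 → v_1 → … → v_3 = j of Σ_t A[v_t][v_{t+1}]. For example, for (i, j) = (0, 1) we minimise over 4 possible intermediate vertex sequences; the minimum is 10, attained along the walk 0 → 1 → 0 → 1.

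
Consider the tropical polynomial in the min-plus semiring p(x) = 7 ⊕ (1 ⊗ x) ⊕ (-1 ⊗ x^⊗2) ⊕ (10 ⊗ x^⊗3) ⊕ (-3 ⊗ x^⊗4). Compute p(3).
p(3) = 4

A tropical monomial a ⊗ x^⊗i evaluates to a + i · x. Evaluating each term at x = 3:
  Term 0 contributes 7 + 0 · 3 = 7
  Term 1 contributes 1 + 1 · 3 = 4
  Term 2 contributes -1 + 2 · 3 = 5
  Term 3 contributes 10 + 3 · 3 = 19
  Term 4 contributes -3 + 4 · 3 = 9
p(3) = ⊕ of these = min[7, 4, 5, 19, 9] = 4.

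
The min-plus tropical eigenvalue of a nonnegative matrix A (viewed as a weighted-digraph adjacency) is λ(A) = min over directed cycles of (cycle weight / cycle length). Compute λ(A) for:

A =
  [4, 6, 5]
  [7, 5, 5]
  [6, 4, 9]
λ(A) = 4

Enumerate directed cycles and compute their means (weight / length). Sample:
  cycle 0 → 0: weight = 4, length = 1, mean = 4/1 ≈ 4.000
  cycle 1 → 1: weight = 5, length = 1, mean = 5/1 ≈ 5.000
  cycle 2 → 2: weight = 9, length = 1, mean = 9/1 ≈ 9.000
  cycle 0 → 1 → 0: weight = 13, length = 2, mean = 13/2 ≈ 6.500
  cycle 0 → 2 → 0: weight = 11, length = 2, mean = 11/2 ≈ 5.500
  cycle 1 → 0 → 1: weight = 13, length = 2, mean = 13/2 ≈ 6.500
Minimum mean = 4.000, attained e.g. along the cycle 0 → 0 with weight 4 and length 1. So λ(A) = 4/1 = 4.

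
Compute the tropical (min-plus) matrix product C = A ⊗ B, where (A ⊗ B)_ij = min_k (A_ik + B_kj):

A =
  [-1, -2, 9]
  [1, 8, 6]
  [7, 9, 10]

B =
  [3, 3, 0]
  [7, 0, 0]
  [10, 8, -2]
A ⊗ B =
  [2, -2, -2]
  [4, 4, 1]
  [10, 9, 7]

Apply the min-plus product entry-by-entry:
  C[0][0] = min over k of (A[0][0] + B[0][0] = -1 + 3 = 2, A[0][1] + B[1][0] = -2 + 7 = 5, A[0][2] + B[2][0] = 9 + 10 = 19) = 2 (attained at k = 0)
  C[0][1] = min over k of (A[0][0] + B[0][1] = -1 + 3 = 2, A[0][1] + B[1][1] = -2 + 0 = -2, A[0][2] + B[2][1] = 9 + 8 = 17) = -2 (attained at k = 1)
  C[0][2] = min over k of (A[0][0] + B[0][2] = -1 + 0 = -1, A[0][1] + B[1][2] = -2 + 0 = -2, A[0][2] + B[2][2] = 9 + -2 = 7) = -2 (attained at k = 1)
  C[1][0] = min over k of (A[1][0] + B[0][0] = 1 + 3 = 4, A[1][1] + B[1][0] = 8 + 7 = 15, A[1][2] + B[2][0] = 6 + 10 = 16) = 4 (attained at k = 0)
  C[1][1] = min over k of (A[1][0] + B[0][1] = 1 + 3 = 4, A[1][1] + B[1][1] = 8 + 0 = 8, A[1][2] + B[2][1] = 6 + 8 = 14) = 4 (attained at k = 0)
  C[1][2] = min over k of (A[1][0] + B[0][2] = 1 + 0 = 1, A[1][1] + B[1][2] = 8 + 0 = 8, A[1][2] + B[2][2] = 6 + -2 = 4) = 1 (attained at k = 0)
  C[2][0] = min over k of (A[2][0] + B[0][0] = 7 + 3 = 10, A[2][1] + B[1][0] = 9 + 7 = 16, A[2][2] + B[2][0] = 10 + 10 = 20) = 10 (attained at k = 0)
  C[2][1] = min over k of (A[2][0] + B[0][1] = 7 + 3 = 10, A[2][1] + B[1][1] = 9 + 0 = 9, A[2][2] + B[2][1] = 10 + 8 = 18) = 9 (attained at k = 1)
  C[2][2] = min over k of (A[2][0] + B[0][2] = 7 + 0 = 7, A[2][1] + B[1][2] = 9 + 0 = 9, A[2][2] + B[2][2] = 10 + -2 = 8) = 7 (attained at k = 0)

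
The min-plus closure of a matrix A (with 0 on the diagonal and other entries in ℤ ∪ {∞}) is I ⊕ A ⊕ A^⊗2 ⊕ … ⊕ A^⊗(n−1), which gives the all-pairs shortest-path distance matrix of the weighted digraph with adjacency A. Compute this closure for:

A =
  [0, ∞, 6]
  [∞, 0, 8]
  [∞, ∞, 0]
Closure =
  [0, ∞, 6]
  [∞, 0, 8]
  [∞, ∞, 0]

This is the Floyd-Warshall all-pairs shortest-path computation. For each intermediate vertex k = 0, 1, …, 2, update dist[i][j] ← min(dist[i][j], dist[i][k] + dist[k][j]). The final matrix gives, for each (i, j), the minimum total weight of any directed path from i to j (possibly empty when i = j).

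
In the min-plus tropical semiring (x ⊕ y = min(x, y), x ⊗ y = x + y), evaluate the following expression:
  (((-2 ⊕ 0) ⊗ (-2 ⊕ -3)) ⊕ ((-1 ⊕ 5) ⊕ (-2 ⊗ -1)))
(((-2 ⊕ 0) ⊗ (-2 ⊕ -3)) ⊕ ((-1 ⊕ 5) ⊕ (-2 ⊗ -1))) = -5

Expand innermost to outermost. Recall ⊕ takes the minimum of its arguments and ⊗ takes their sum. Working out the expression (((-2 ⊕ 0) ⊗ (-2 ⊕ -3)) ⊕ ((-1 ⊕ 5) ⊕ (-2 ⊗ -1))) gives -5.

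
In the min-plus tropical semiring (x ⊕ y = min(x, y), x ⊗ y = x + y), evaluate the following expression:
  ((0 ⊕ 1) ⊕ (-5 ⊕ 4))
((0 ⊕ 1) ⊕ (-5 ⊕ 4)) = -5

Expand innermost to outermost. Recall ⊕ takes the minimum of its arguments and ⊗ takes their sum. Working out the expression ((0 ⊕ 1) ⊕ (-5 ⊕ 4)) gives -5.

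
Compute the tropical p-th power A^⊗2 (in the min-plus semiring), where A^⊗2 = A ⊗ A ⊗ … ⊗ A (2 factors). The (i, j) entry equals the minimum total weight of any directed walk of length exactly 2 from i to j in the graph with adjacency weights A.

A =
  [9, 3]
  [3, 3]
A^⊗2 =
  [6, 6]
  [6, 6]

Each entry (A^⊗2)_ij equals the minimum over all length-2 walks i = v_0 → v_1 → … → v_2 = j of Σ_t A[v_t][v_{t+1}]. For example, for (i, j) = (0, 1) we minimise over 2 possible intermediate vertex sequences; the minimum is 6, attained along the walk 0 → 1 → 1.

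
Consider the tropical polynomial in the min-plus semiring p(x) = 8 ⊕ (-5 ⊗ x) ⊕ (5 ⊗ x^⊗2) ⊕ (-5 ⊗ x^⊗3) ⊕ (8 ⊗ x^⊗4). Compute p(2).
p(2) = -3

A tropical monomial a ⊗ x^⊗i evaluates to a + i · x. Evaluating each term at x = 2:
  Term 0 contributes 8 + 0 · 2 = 8
  Term 1 contributes -5 + 1 · 2 = -3
  Term 2 contributes 5 + 2 · 2 = 9
  Term 3 contributes -5 + 3 · 2 = 1
  Term 4 contributes 8 + 4 · 2 = 16
p(2) = ⊕ of these = min[8, -3, 9, 1, 16] = -3.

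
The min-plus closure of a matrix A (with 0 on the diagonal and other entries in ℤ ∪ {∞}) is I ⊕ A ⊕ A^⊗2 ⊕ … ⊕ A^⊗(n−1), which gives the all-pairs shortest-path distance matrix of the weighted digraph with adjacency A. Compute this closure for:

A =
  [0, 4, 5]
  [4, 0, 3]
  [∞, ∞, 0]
Closure =
  [0, 4, 5]
  [4, 0, 3]
  [∞, ∞, 0]

This is the Floyd-Warshall all-pairs shortest-path computation. For each intermediate vertex k = 0, 1, …, 2, update dist[i][j] ← min(dist[i][j], dist[i][k] + dist[k][j]). The final matrix gives, for each (i, j), the minimum total weight of any directed path from i to j (possibly empty when i = j).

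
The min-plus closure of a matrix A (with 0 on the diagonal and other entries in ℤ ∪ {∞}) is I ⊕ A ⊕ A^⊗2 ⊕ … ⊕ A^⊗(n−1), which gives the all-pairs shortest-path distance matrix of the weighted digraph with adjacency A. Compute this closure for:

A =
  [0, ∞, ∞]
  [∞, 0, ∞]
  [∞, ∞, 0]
Closure =
  [0, ∞, ∞]
  [∞, 0, ∞]
  [∞, ∞, 0]

This is the Floyd-Warshall all-pairs shortest-path computation. For each intermediate vertex k = 0, 1, …, 2, update dist[i][j] ← min(dist[i][j], dist[i][k] + dist[k][j]). The final matrix gives, for each (i, j), the minimum total weight of any directed path from i to j (possibly empty when i = j).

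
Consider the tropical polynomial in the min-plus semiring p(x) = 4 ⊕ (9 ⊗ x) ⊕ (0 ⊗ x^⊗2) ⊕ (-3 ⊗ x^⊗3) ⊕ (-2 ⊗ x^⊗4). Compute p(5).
p(5) = 4

A tropical monomial a ⊗ x^⊗i evaluates to a + i · x. Evaluating each term at x = 5:
  Term 0 contributes 4 + 0 · 5 = 4
  Term 1 contributes 9 + 1 · 5 = 14
  Term 2 contributes 0 + 2 · 5 = 10
  Term 3 contributes -3 + 3 · 5 = 12
  Term 4 contributes -2 + 4 · 5 = 18
p(5) = ⊕ of these = min[4, 14, 10, 12, 18] = 4.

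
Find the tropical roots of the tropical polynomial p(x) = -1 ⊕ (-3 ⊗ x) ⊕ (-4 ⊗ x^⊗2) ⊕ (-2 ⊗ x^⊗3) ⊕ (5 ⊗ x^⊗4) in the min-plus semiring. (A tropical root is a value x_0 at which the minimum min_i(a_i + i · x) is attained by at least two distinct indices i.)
Roots: {-7, -2, 1, 2}

Each tropical root is a break point of the lower envelope of the lines y = a_i + i · x (there are 5 lines, with slopes 0, 1, ..., 4). Only the lines that attain the minimum somewhere contribute to roots; other lines are dominated. Here the surviving (envelope) indices are i = 4, i = 3, i = 2, i = 1, i = 0.
Intersections between consecutive envelope lines give the roots: for adjacent envelope indices i < j the intersection is x = (a_i − a_j) / (j − i). Reading off the sorted break points: {-7, -2, 1, 2}.
Verification: at each break x_0, at least two indices attain the minimum of min_i(a_i + i · x_0).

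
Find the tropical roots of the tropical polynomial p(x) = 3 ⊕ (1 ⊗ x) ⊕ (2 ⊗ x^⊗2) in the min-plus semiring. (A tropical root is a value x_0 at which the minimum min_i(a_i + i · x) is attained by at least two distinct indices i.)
Roots: {-1, 2}

Each tropical root is a break point of the lower envelope of the lines y = a_i + i · x (there are 3 lines, with slopes 0, 1, ..., 2). Only the lines that attain the minimum somewhere contribute to roots; other lines are dominated. Here the surviving (envelope) indices are i = 2, i = 1, i = 0.
Intersections between consecutive envelope lines give the roots: for adjacent envelope indices i < j the intersection is x = (a_i − a_j) / (j − i). Reading off the sorted break points: {-1, 2}.
Verification: at each break x_0, at least two indices attain the minimum of min_i(a_i + i · x_0).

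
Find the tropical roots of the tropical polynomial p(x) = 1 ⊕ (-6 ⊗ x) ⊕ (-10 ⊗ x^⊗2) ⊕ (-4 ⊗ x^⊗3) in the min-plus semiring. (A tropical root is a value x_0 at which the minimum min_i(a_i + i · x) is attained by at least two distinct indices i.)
Roots: {-6, 4, 7}

Each tropical root is a break point of the lower envelope of the lines y = a_i + i · x (there are 4 lines, with slopes 0, 1, ..., 3). Only the lines that attain the minimum somewhere contribute to roots; other lines are dominated. Here the surviving (envelope) indices are i = 3, i = 2, i = 1, i = 0.
Intersections between consecutive envelope lines give the roots: for adjacent envelope indices i < j the intersection is x = (a_i − a_j) / (j − i). Reading off the sorted break points: {-6, 4, 7}.
Verification: at each break x_0, at least two indices attain the minimum of min_i(a_i + i · x_0).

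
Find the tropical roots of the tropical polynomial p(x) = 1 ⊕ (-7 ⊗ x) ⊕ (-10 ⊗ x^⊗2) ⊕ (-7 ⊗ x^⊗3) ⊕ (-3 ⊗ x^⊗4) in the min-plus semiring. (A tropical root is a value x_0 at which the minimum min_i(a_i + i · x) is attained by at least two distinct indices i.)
Roots: {-4, -3, 3, 8}

Each tropical root is a break point of the lower envelope of the lines y = a_i + i · x (there are 5 lines, with slopes 0, 1, ..., 4). Only the lines that attain the minimum somewhere contribute to roots; other lines are dominated. Here the surviving (envelope) indices are i = 4, i = 3, i = 2, i = 1, i = 0.
Intersections between consecutive envelope lines give the roots: for adjacent envelope indices i < j the intersection is x = (a_i − a_j) / (j − i). Reading off the sorted break points: {-4, -3, 3, 8}.
Verification: at each break x_0, at least two indices attain the minimum of min_i(a_i + i · x_0).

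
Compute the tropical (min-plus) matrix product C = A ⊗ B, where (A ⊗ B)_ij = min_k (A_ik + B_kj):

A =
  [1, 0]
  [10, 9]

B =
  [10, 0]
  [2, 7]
A ⊗ B =
  [2, 1]
  [11, 10]

Apply the min-plus product entry-by-entry:
  C[0][0] = min over k of (A[0][0] + B[0][0] = 1 + 10 = 11, A[0][1] + B[1][0] = 0 + 2 = 2) = 2 (attained at k = 1)
  C[0][1] = min over k of (A[0][0] + B[0][1] = 1 + 0 = 1, A[0][1] + B[1][1] = 0 + 7 = 7) = 1 (attained at k = 0)
  C[1][0] = min over k of (A[1][0] + B[0][0] = 10 + 10 = 20, A[1][1] + B[1][0] = 9 + 2 = 11) = 11 (attained at k = 1)
  C[1][1] = min over k of (A[1][0] + B[0][1] = 10 + 0 = 10, A[1][1] + B[1][1] = 9 + 7 = 16) = 10 (attained at k = 0)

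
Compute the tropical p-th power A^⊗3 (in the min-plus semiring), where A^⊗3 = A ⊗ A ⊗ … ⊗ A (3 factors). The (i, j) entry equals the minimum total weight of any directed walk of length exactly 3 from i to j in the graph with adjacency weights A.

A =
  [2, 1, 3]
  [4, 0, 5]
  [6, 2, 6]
A^⊗3 =
  [5, 1, 6]
  [4, 0, 5]
  [6, 2, 7]

Each entry (A^⊗3)_ij equals the minimum over all length-3 walks i = v_0 → v_1 → … → v_3 = j of Σ_t A[v_t][v_{t+1}]. For example, for (i, j) = (0, 2) we minimise over 9 possible intermediate vertex sequences; the minimum is 6, attained along the walk 0 → 1 → 1 → 2.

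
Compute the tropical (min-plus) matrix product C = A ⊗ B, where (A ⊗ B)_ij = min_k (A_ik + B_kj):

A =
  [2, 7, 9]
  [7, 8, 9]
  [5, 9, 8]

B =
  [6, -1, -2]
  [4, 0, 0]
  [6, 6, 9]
A ⊗ B =
  [8, 1, 0]
  [12, 6, 5]
  [11, 4, 3]

Apply the min-plus product entry-by-entry:
  C[0][0] = min over k of (A[0][0] + B[0][0] = 2 + 6 = 8, A[0][1] + B[1][0] = 7 + 4 = 11, A[0][2] + B[2][0] = 9 + 6 = 15) = 8 (attained at k = 0)
  C[0][1] = min over k of (A[0][0] + B[0][1] = 2 + -1 = 1, A[0][1] + B[1][1] = 7 + 0 = 7, A[0][2] + B[2][1] = 9 + 6 = 15) = 1 (attained at k = 0)
  C[0][2] = min over k of (A[0][0] + B[0][2] = 2 + -2 = 0, A[0][1] + B[1][2] = 7 + 0 = 7, A[0][2] + B[2][2] = 9 + 9 = 18) = 0 (attained at k = 0)
  C[1][0] = min over k of (A[1][0] + B[0][0] = 7 + 6 = 13, A[1][1] + B[1][0] = 8 + 4 = 12, A[1][2] + B[2][0] = 9 + 6 = 15) = 12 (attained at k = 1)
  C[1][1] = min over k of (A[1][0] + B[0][1] = 7 + -1 = 6, A[1][1] + B[1][1] = 8 + 0 = 8, A[1][2] + B[2][1] = 9 + 6 = 15) = 6 (attained at k = 0)
  C[1][2] = min over k of (A[1][0] + B[0][2] = 7 + -2 = 5, A[1][1] + B[1][2] = 8 + 0 = 8, A[1][2] + B[2][2] = 9 + 9 = 18) = 5 (attained at k = 0)
  C[2][0] = min over k of (A[2][0] + B[0][0] = 5 + 6 = 11, A[2][1] + B[1][0] = 9 + 4 = 13, A[2][2] + B[2][0] = 8 + 6 = 14) = 11 (attained at k = 0)
  C[2][1] = min over k of (A[2][0] + B[0][1] = 5 + -1 = 4, A[2][1] + B[1][1] = 9 + 0 = 9, A[2][2] + B[2][1] = 8 + 6 = 14) = 4 (attained at k = 0)
  C[2][2] = min over k of (A[2][0] + B[0][2] = 5 + -2 = 3, A[2][1] + B[1][2] = 9 + 0 = 9, A[2][2] + B[2][2] = 8 + 9 = 17) = 3 (attained at k = 0)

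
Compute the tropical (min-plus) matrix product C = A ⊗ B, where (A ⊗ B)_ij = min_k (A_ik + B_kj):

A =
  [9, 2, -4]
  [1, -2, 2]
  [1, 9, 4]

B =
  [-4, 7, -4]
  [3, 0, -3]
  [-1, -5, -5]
A ⊗ B =
  [-5, -9, -9]
  [-3, -3, -5]
  [-3, -1, -3]

Apply the min-plus product entry-by-entry:
  C[0][0] = min over k of (A[0][0] + B[0][0] = 9 + -4 = 5, A[0][1] + B[1][0] = 2 + 3 = 5, A[0][2] + B[2][0] = -4 + -1 = -5) = -5 (attained at k = 2)
  C[0][1] = min over k of (A[0][0] + B[0][1] = 9 + 7 = 16, A[0][1] + B[1][1] = 2 + 0 = 2, A[0][2] + B[2][1] = -4 + -5 = -9) = -9 (attained at k = 2)
  C[0][2] = min over k of (A[0][0] + B[0][2] = 9 + -4 = 5, A[0][1] + B[1][2] = 2 + -3 = -1, A[0][2] + B[2][2] = -4 + -5 = -9) = -9 (attained at k = 2)
  C[1][0] = min over k of (A[1][0] + B[0][0] = 1 + -4 = -3, A[1][1] + B[1][0] = -2 + 3 = 1, A[1][2] + B[2][0] = 2 + -1 = 1) = -3 (attained at k = 0)
  C[1][1] = min over k of (A[1][0] + B[0][1] = 1 + 7 = 8, A[1][1] + B[1][1] = -2 + 0 = -2, A[1][2] + B[2][1] = 2 + -5 = -3) = -3 (attained at k = 2)
  C[1][2] = min over k of (A[1][0] + B[0][2] = 1 + -4 = -3, A[1][1] + B[1][2] = -2 + -3 = -5, A[1][2] + B[2][2] = 2 + -5 = -3) = -5 (attained at k = 1)
  C[2][0] = min over k of (A[2][0] + B[0][0] = 1 + -4 = -3, A[2][1] + B[1][0] = 9 + 3 = 12, A[2][2] + B[2][0] = 4 + -1 = 3) = -3 (attained at k = 0)
  C[2][1] = min over k of (A[2][0] + B[0][1] = 1 + 7 = 8, A[2][1] + B[1][1] = 9 + 0 = 9, A[2][2] + B[2][1] = 4 + -5 = -1) = -1 (attained at k = 2)
  C[2][2] = min over k of (A[2][0] + B[0][2] = 1 + -4 = -3, A[2][1] + B[1][2] = 9 + -3 = 6, A[2][2] + B[2][2] = 4 + -5 = -1) = -3 (attained at k = 0)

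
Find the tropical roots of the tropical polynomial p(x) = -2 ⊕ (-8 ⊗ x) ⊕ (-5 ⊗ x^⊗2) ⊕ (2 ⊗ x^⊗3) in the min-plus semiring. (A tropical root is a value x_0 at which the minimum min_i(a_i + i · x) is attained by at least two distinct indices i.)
Roots: {-7, -3, 6}

Each tropical root is a break point of the lower envelope of the lines y = a_i + i · x (there are 4 lines, with slopes 0, 1, ..., 3). Only the lines that attain the minimum somewhere contribute to roots; other lines are dominated. Here the surviving (envelope) indices are i = 3, i = 2, i = 1, i = 0.
Intersections between consecutive envelope lines give the roots: for adjacent envelope indices i < j the intersection is x = (a_i − a_j) / (j − i). Reading off the sorted break points: {-7, -3, 6}.
Verification: at each break x_0, at least two indices attain the minimum of min_i(a_i + i · x_0).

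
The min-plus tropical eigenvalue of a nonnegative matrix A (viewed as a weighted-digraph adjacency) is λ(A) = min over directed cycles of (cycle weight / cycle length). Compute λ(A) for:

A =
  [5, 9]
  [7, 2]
λ(A) = 2

Enumerate directed cycles and compute their means (weight / length). Sample:
  cycle 0 → 0: weight = 5, length = 1, mean = 5/1 ≈ 5.000
  cycle 1 → 1: weight = 2, length = 1, mean = 2/1 ≈ 2.000
  cycle 0 → 1 → 0: weight = 16, length = 2, mean = 16/2 ≈ 8.000
  cycle 1 → 0 → 1: weight = 16, length = 2, mean = 16/2 ≈ 8.000
Minimum mean = 2.000, attained e.g. along the cycle 1 → 1 with weight 2 and length 1. So λ(A) = 2/1 = 2.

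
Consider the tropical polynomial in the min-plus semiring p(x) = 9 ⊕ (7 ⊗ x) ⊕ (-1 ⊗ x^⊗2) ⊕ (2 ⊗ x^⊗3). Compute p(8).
p(8) = 9

A tropical monomial a ⊗ x^⊗i evaluates to a + i · x. Evaluating each term at x = 8:
  Term 0 contributes 9 + 0 · 8 = 9
  Term 1 contributes 7 + 1 · 8 = 15
  Term 2 contributes -1 + 2 · 8 = 15
  Term 3 contributes 2 + 3 · 8 = 26
p(8) = ⊕ of these = min[9, 15, 15, 26] = 9.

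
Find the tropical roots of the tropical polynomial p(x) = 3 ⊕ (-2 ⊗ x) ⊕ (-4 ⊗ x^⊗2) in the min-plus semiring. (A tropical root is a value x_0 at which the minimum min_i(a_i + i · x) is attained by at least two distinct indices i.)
Roots: {2, 5}

Each tropical root is a break point of the lower envelope of the lines y = a_i + i · x (there are 3 lines, with slopes 0, 1, ..., 2). Only the lines that attain the minimum somewhere contribute to roots; other lines are dominated. Here the surviving (envelope) indices are i = 2, i = 1, i = 0.
Intersections between consecutive envelope lines give the roots: for adjacent envelope indices i < j the intersection is x = (a_i − a_j) / (j − i). Reading off the sorted break points: {2, 5}.
Verification: at each break x_0, at least two indices attain the minimum of min_i(a_i + i · x_0).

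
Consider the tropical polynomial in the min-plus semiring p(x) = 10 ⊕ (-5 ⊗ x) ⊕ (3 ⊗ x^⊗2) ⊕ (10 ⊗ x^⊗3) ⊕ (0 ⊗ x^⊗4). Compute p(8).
p(8) = 3

A tropical monomial a ⊗ x^⊗i evaluates to a + i · x. Evaluating each term at x = 8:
  Term 0 contributes 10 + 0 · 8 = 10
  Term 1 contributes -5 + 1 · 8 = 3
  Term 2 contributes 3 + 2 · 8 = 19
  Term 3 contributes 10 + 3 · 8 = 34
  Term 4 contributes 0 + 4 · 8 = 32
p(8) = ⊕ of these = min[10, 3, 19, 34, 32] = 3.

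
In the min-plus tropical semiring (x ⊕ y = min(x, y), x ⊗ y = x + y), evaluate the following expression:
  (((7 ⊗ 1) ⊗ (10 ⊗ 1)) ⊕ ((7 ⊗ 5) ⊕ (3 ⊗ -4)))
(((7 ⊗ 1) ⊗ (10 ⊗ 1)) ⊕ ((7 ⊗ 5) ⊕ (3 ⊗ -4))) = -1

Expand innermost to outermost. Recall ⊕ takes the minimum of its arguments and ⊗ takes their sum. Working out the expression (((7 ⊗ 1) ⊗ (10 ⊗ 1)) ⊕ ((7 ⊗ 5) ⊕ (3 ⊗ -4))) gives -1.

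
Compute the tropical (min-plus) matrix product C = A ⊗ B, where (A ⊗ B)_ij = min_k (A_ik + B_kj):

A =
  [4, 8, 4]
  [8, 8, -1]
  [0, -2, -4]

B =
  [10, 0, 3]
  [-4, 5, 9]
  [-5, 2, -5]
A ⊗ B =
  [-1, 4, -1]
  [-6, 1, -6]
  [-9, -2, -9]

Apply the min-plus product entry-by-entry:
  C[0][0] = min over k of (A[0][0] + B[0][0] = 4 + 10 = 14, A[0][1] + B[1][0] = 8 + -4 = 4, A[0][2] + B[2][0] = 4 + -5 = -1) = -1 (attained at k = 2)
  C[0][1] = min over k of (A[0][0] + B[0][1] = 4 + 0 = 4, A[0][1] + B[1][1] = 8 + 5 = 13, A[0][2] + B[2][1] = 4 + 2 = 6) = 4 (attained at k = 0)
  C[0][2] = min over k of (A[0][0] + B[0][2] = 4 + 3 = 7, A[0][1] + B[1][2] = 8 + 9 = 17, A[0][2] + B[2][2] = 4 + -5 = -1) = -1 (attained at k = 2)
  C[1][0] = min over k of (A[1][0] + B[0][0] = 8 + 10 = 18, A[1][1] + B[1][0] = 8 + -4 = 4, A[1][2] + B[2][0] = -1 + -5 = -6) = -6 (attained at k = 2)
  C[1][1] = min over k of (A[1][0] + B[0][1] = 8 + 0 = 8, A[1][1] + B[1][1] = 8 + 5 = 13, A[1][2] + B[2][1] = -1 + 2 = 1) = 1 (attained at k = 2)
  C[1][2] = min over k of (A[1][0] + B[0][2] = 8 + 3 = 11, A[1][1] + B[1][2] = 8 + 9 = 17, A[1][2] + B[2][2] = -1 + -5 = -6) = -6 (attained at k = 2)
  C[2][0] = min over k of (A[2][0] + B[0][0] = 0 + 10 = 10, A[2][1] + B[1][0] = -2 + -4 = -6, A[2][2] + B[2][0] = -4 + -5 = -9) = -9 (attained at k = 2)
  C[2][1] = min over k of (A[2][0] + B[0][1] = 0 + 0 = 0, A[2][1] + B[1][1] = -2 + 5 = 3, A[2][2] + B[2][1] = -4 + 2 = -2) = -2 (attained at k = 2)
  C[2][2] = min over k of (A[2][0] + B[0][2] = 0 + 3 = 3, A[2][1] + B[1][2] = -2 + 9 = 7, A[2][2] + B[2][2] = -4 + -5 = -9) = -9 (attained at k = 2)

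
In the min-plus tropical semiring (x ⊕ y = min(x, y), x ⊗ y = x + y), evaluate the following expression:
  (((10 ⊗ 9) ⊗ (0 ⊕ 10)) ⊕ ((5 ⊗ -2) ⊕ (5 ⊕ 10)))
(((10 ⊗ 9) ⊗ (0 ⊕ 10)) ⊕ ((5 ⊗ -2) ⊕ (5 ⊕ 10))) = 3

Expand innermost to outermost. Recall ⊕ takes the minimum of its arguments and ⊗ takes their sum. Working out the expression (((10 ⊗ 9) ⊗ (0 ⊕ 10)) ⊕ ((5 ⊗ -2) ⊕ (5 ⊕ 10))) gives 3.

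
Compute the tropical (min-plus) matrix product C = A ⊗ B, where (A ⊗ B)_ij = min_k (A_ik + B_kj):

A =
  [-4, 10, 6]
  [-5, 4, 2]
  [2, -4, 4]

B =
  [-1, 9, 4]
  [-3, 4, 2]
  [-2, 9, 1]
A ⊗ B =
  [-5, 5, 0]
  [-6, 4, -1]
  [-7, 0, -2]

Apply the min-plus product entry-by-entry:
  C[0][0] = min over k of (A[0][0] + B[0][0] = -4 + -1 = -5, A[0][1] + B[1][0] = 10 + -3 = 7, A[0][2] + B[2][0] = 6 + -2 = 4) = -5 (attained at k = 0)
  C[0][1] = min over k of (A[0][0] + B[0][1] = -4 + 9 = 5, A[0][1] + B[1][1] = 10 + 4 = 14, A[0][2] + B[2][1] = 6 + 9 = 15) = 5 (attained at k = 0)
  C[0][2] = min over k of (A[0][0] + B[0][2] = -4 + 4 = 0, A[0][1] + B[1][2] = 10 + 2 = 12, A[0][2] + B[2][2] = 6 + 1 = 7) = 0 (attained at k = 0)
  C[1][0] = min over k of (A[1][0] + B[0][0] = -5 + -1 = -6, A[1][1] + B[1][0] = 4 + -3 = 1, A[1][2] + B[2][0] = 2 + -2 = 0) = -6 (attained at k = 0)
  C[1][1] = min over k of (A[1][0] + B[0][1] = -5 + 9 = 4, A[1][1] + B[1][1] = 4 + 4 = 8, A[1][2] + B[2][1] = 2 + 9 = 11) = 4 (attained at k = 0)
  C[1][2] = min over k of (A[1][0] + B[0][2] = -5 + 4 = -1, A[1][1] + B[1][2] = 4 + 2 = 6, A[1][2] + B[2][2] = 2 + 1 = 3) = -1 (attained at k = 0)
  C[2][0] = min over k of (A[2][0] + B[0][0] = 2 + -1 = 1, A[2][1] + B[1][0] = -4 + -3 = -7, A[2][2] + B[2][0] = 4 + -2 = 2) = -7 (attained at k = 1)
  C[2][1] = min over k of (A[2][0] + B[0][1] = 2 + 9 = 11, A[2][1] + B[1][1] = -4 + 4 = 0, A[2][2] + B[2][1] = 4 + 9 = 13) = 0 (attained at k = 1)
  C[2][2] = min over k of (A[2][0] + B[0][2] = 2 + 4 = 6, A[2][1] + B[1][2] = -4 + 2 = -2, A[2][2] + B[2][2] = 4 + 1 = 5) = -2 (attained at k = 1)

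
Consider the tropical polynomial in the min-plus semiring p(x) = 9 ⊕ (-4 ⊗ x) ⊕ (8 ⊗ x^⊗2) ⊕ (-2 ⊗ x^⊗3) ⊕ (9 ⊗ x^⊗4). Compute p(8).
p(8) = 4

A tropical monomial a ⊗ x^⊗i evaluates to a + i · x. Evaluating each term at x = 8:
  Term 0 contributes 9 + 0 · 8 = 9
  Term 1 contributes -4 + 1 · 8 = 4
  Term 2 contributes 8 + 2 · 8 = 24
  Term 3 contributes -2 + 3 · 8 = 22
  Term 4 contributes 9 + 4 · 8 = 41
p(8) = ⊕ of these = min[9, 4, 24, 22, 41] = 4.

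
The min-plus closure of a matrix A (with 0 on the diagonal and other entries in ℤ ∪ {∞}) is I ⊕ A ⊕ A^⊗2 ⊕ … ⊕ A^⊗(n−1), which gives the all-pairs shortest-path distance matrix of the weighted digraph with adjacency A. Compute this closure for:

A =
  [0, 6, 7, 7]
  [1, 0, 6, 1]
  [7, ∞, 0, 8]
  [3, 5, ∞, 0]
Closure =
  [0, 6, 7, 7]
  [1, 0, 6, 1]
  [7, 13, 0, 8]
  [3, 5, 10, 0]

This is the Floyd-Warshall all-pairs shortest-path computation. For each intermediate vertex k = 0, 1, …, 3, update dist[i][j] ← min(dist[i][j], dist[i][k] + dist[k][j]). The final matrix gives, for each (i, j), the minimum total weight of any directed path from i to j (possibly empty when i = j).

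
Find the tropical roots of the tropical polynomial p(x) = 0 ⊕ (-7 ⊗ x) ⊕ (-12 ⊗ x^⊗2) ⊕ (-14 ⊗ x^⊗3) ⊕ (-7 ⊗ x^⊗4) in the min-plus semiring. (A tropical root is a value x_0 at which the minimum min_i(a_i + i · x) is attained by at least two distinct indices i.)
Roots: {-7, 2, 5, 7}

Each tropical root is a break point of the lower envelope of the lines y = a_i + i · x (there are 5 lines, with slopes 0, 1, ..., 4). Only the lines that attain the minimum somewhere contribute to roots; other lines are dominated. Here the surviving (envelope) indices are i = 4, i = 3, i = 2, i = 1, i = 0.
Intersections between consecutive envelope lines give the roots: for adjacent envelope indices i < j the intersection is x = (a_i − a_j) / (j − i). Reading off the sorted break points: {-7, 2, 5, 7}.
Verification: at each break x_0, at least two indices attain the minimum of min_i(a_i + i · x_0).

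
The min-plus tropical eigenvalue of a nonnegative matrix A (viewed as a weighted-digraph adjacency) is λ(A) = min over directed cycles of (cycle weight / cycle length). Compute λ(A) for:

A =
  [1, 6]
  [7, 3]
λ(A) = 1

Enumerate directed cycles and compute their means (weight / length). Sample:
  cycle 0 → 0: weight = 1, length = 1, mean = 1/1 ≈ 1.000
  cycle 1 → 1: weight = 3, length = 1, mean = 3/1 ≈ 3.000
  cycle 0 → 1 → 0: weight = 13, length = 2, mean = 13/2 ≈ 6.500
  cycle 1 → 0 → 1: weight = 13, length = 2, mean = 13/2 ≈ 6.500
Minimum mean = 1.000, attained e.g. along the cycle 0 → 0 with weight 1 and length 1. So λ(A) = 1/1 = 1.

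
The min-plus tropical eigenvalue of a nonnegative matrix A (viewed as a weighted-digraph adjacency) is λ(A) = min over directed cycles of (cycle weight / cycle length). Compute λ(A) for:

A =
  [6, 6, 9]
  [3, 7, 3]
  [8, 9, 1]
λ(A) = 1

Enumerate directed cycles and compute their means (weight / length). Sample:
  cycle 0 → 0: weight = 6, length = 1, mean = 6/1 ≈ 6.000
  cycle 1 → 1: weight = 7, length = 1, mean = 7/1 ≈ 7.000
  cycle 2 → 2: weight = 1, length = 1, mean = 1/1 ≈ 1.000
  cycle 0 → 1 → 0: weight = 9, length = 2, mean = 9/2 ≈ 4.500
  cycle 0 → 2 → 0: weight = 17, length = 2, mean = 17/2 ≈ 8.500
  cycle 1 → 0 → 1: weight = 9, length = 2, mean = 9/2 ≈ 4.500
Minimum mean = 1.000, attained e.g. along the cycle 2 → 2 with weight 1 and length 1. So λ(A) = 1/1 = 1.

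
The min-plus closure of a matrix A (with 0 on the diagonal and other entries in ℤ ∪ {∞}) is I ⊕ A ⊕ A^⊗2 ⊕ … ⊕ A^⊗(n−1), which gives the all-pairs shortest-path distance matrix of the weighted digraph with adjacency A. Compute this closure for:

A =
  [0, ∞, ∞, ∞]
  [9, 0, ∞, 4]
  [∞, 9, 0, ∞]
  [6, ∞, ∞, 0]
Closure =
  [0, ∞, ∞, ∞]
  [9, 0, ∞, 4]
  [18, 9, 0, 13]
  [6, ∞, ∞, 0]

This is the Floyd-Warshall all-pairs shortest-path computation. For each intermediate vertex k = 0, 1, …, 3, update dist[i][j] ← min(dist[i][j], dist[i][k] + dist[k][j]). The final matrix gives, for each (i, j), the minimum total weight of any directed path from i to j (possibly empty when i = j).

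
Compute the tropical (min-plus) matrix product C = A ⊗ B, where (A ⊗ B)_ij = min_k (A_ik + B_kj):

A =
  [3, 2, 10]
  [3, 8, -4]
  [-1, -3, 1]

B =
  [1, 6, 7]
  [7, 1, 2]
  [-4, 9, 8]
A ⊗ B =
  [4, 3, 4]
  [-8, 5, 4]
  [-3, -2, -1]

Apply the min-plus product entry-by-entry:
  C[0][0] = min over k of (A[0][0] + B[0][0] = 3 + 1 = 4, A[0][1] + B[1][0] = 2 + 7 = 9, A[0][2] + B[2][0] = 10 + -4 = 6) = 4 (attained at k = 0)
  C[0][1] = min over k of (A[0][0] + B[0][1] = 3 + 6 = 9, A[0][1] + B[1][1] = 2 + 1 = 3, A[0][2] + B[2][1] = 10 + 9 = 19) = 3 (attained at k = 1)
  C[0][2] = min over k of (A[0][0] + B[0][2] = 3 + 7 = 10, A[0][1] + B[1][2] = 2 + 2 = 4, A[0][2] + B[2][2] = 10 + 8 = 18) = 4 (attained at k = 1)
  C[1][0] = min over k of (A[1][0] + B[0][0] = 3 + 1 = 4, A[1][1] + B[1][0] = 8 + 7 = 15, A[1][2] + B[2][0] = -4 + -4 = -8) = -8 (attained at k = 2)
  C[1][1] = min over k of (A[1][0] + B[0][1] = 3 + 6 = 9, A[1][1] + B[1][1] = 8 + 1 = 9, A[1][2] + B[2][1] = -4 + 9 = 5) = 5 (attained at k = 2)
  C[1][2] = min over k of (A[1][0] + B[0][2] = 3 + 7 = 10, A[1][1] + B[1][2] = 8 + 2 = 10, A[1][2] + B[2][2] = -4 + 8 = 4) = 4 (attained at k = 2)
  C[2][0] = min over k of (A[2][0] + B[0][0] = -1 + 1 = 0, A[2][1] + B[1][0] = -3 + 7 = 4, A[2][2] + B[2][0] = 1 + -4 = -3) = -3 (attained at k = 2)
  C[2][1] = min over k of (A[2][0] + B[0][1] = -1 + 6 = 5, A[2][1] + B[1][1] = -3 + 1 = -2, A[2][2] + B[2][1] = 1 + 9 = 10) = -2 (attained at k = 1)
  C[2][2] = min over k of (A[2][0] + B[0][2] = -1 + 7 = 6, A[2][1] + B[1][2] = -3 + 2 = -1, A[2][2] + B[2][2] = 1 + 8 = 9) = -1 (attained at k = 1)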